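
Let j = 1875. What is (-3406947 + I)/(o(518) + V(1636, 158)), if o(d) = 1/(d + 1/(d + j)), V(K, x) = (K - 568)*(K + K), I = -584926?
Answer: -4948225973975/4331689881593 ≈ -1.1423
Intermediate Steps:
V(K, x) = 2*K*(-568 + K) (V(K, x) = (-568 + K)*(2*K) = 2*K*(-568 + K))
o(d) = 1/(d + 1/(1875 + d)) (o(d) = 1/(d + 1/(d + 1875)) = 1/(d + 1/(1875 + d)))
(-3406947 + I)/(o(518) + V(1636, 158)) = (-3406947 - 584926)/((1875 + 518)/(1 + 518² + 1875*518) + 2*1636*(-568 + 1636)) = -3991873/(2393/(1 + 268324 + 971250) + 2*1636*1068) = -3991873/(2393/1239575 + 3494496) = -3991873/4331689881593/1239575 = -3991873*1239575/4331689881593 = -4948225973975/4331689881593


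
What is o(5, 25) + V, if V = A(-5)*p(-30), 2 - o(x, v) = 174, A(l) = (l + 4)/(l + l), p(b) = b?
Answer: -175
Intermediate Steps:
A(l) = (4 + l)/(2*l) (A(l) = (4 + l)/((2*l)) = (4 + l)*(1/(2*l)) = (4 + l)/(2*l))
o(x, v) = -172 (o(x, v) = 2 - 1*174 = 2 - 174 = -172)
V = -3 (V = ((1/2)*(4 - 5)/(-5))*(-30) = ((1/2)*(-1/5)*(-1))*(-30) = (1/10)*(-30) = -3)
o(5, 25) + V = -172 - 3 = -175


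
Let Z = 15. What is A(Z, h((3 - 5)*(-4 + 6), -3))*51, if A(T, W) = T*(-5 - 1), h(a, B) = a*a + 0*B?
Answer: -4590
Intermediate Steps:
h(a, B) = a² (h(a, B) = a² + 0 = a²)
A(T, W) = -6*T (A(T, W) = T*(-6) = -6*T)
A(Z, h((3 - 5)*(-4 + 6), -3))*51 = -6*15*51 = -90*51 = -4590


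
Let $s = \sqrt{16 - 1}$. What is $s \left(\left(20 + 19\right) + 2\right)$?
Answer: $41 \sqrt{15} \approx 158.79$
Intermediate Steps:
$s = \sqrt{15} \approx 3.873$
$s \left(\left(20 + 19\right) + 2\right) = \sqrt{15} \left(\left(20 + 19\right) + 2\right) = \sqrt{15} \left(39 + 2\right) = \sqrt{15} \cdot 41 = 41 \sqrt{15}$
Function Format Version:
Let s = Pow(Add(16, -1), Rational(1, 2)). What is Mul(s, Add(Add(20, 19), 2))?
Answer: Mul(41, Pow(15, Rational(1, 2))) ≈ 158.79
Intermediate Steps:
s = Pow(15, Rational(1, 2)) ≈ 3.8730
Mul(s, Add(Add(20, 19), 2)) = Mul(Pow(15, Rational(1, 2)), Add(Add(20, 19), 2)) = Mul(Pow(15, Rational(1, 2)), Add(39, 2)) = Mul(Pow(15, Rational(1, 2)), 41) = Mul(41, Pow(15, Rational(1, 2)))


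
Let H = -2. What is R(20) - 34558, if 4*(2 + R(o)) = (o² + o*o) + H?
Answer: -68721/2 ≈ -34361.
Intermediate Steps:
R(o) = -5/2 + o²/2 (R(o) = -2 + ((o² + o*o) - 2)/4 = -2 + ((o² + o²) - 2)/4 = -2 + (2*o² - 2)/4 = -2 + (-2 + 2*o²)/4 = -2 + (-½ + o²/2) = -5/2 + o²/2)
R(20) - 34558 = (-5/2 + (½)*20²) - 34558 = (-5/2 + (½)*400) - 34558 = (-5/2 + 200) - 34558 = 395/2 - 34558 = -68721/2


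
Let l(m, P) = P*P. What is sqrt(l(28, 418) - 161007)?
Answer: sqrt(13717) ≈ 117.12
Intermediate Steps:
l(m, P) = P**2
sqrt(l(28, 418) - 161007) = sqrt(418**2 - 161007) = sqrt(174724 - 161007) = sqrt(13717)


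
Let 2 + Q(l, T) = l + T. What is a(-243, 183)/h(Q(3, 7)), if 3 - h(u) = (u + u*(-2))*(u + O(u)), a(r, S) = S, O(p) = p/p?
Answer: 61/25 ≈ 2.4400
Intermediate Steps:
O(p) = 1
Q(l, T) = -2 + T + l (Q(l, T) = -2 + (l + T) = -2 + (T + l) = -2 + T + l)
h(u) = 3 + u*(1 + u) (h(u) = 3 - (u + u*(-2))*(u + 1) = 3 - (u - 2*u)*(1 + u) = 3 - (-u)*(1 + u) = 3 - (-1)*u*(1 + u) = 3 + u*(1 + u))
a(-243, 183)/h(Q(3, 7)) = 183/(3 + (-2 + 7 + 3) + (-2 + 7 + 3)²) = 183/(3 + 8 + 8²) = 183/(3 + 8 + 64) = 183/75 = 183*(1/75) = 61/25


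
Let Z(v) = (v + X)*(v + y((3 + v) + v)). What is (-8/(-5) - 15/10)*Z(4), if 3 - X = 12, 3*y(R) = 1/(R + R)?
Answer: -265/132 ≈ -2.0076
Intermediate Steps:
y(R) = 1/(6*R) (y(R) = 1/(3*(R + R)) = 1/(3*((2*R))) = (1/(2*R))/3 = 1/(6*R))
X = -9 (X = 3 - 1*12 = 3 - 12 = -9)
Z(v) = (-9 + v)*(v + 1/(6*(3 + 2*v))) (Z(v) = (v - 9)*(v + 1/(6*((3 + v) + v))) = (-9 + v)*(v + 1/(6*(3 + 2*v))))
(-8/(-5) - 15/10)*Z(4) = (-8/(-5) - 15/10)*((-9 + 4 + 6*4*(-9 + 4)*(3 + 2*4))/(6*(3 + 2*4))) = (-8*(-⅕) - 15*⅒)*((-9 + 4 + 6*4*(-5)*(3 + 8))/(6*(3 + 8))) = (8/5 - 3/2)*((⅙)*(-9 + 4 + 6*4*(-5)*11)/11) = ((⅙)*(1/11)*(-9 + 4 - 1320))/10 = ((⅙)*(1/11)*(-1325))/10 = (⅒)*(-1325/66) = -265/132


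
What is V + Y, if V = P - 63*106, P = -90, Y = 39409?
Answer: 32641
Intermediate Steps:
V = -6768 (V = -90 - 63*106 = -90 - 6678 = -6768)
V + Y = -6768 + 39409 = 32641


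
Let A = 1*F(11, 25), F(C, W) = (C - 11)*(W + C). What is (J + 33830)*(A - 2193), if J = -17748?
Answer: -35267826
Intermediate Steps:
F(C, W) = (-11 + C)*(C + W)
A = 0 (A = 1*(11**2 - 11*11 - 11*25 + 11*25) = 1*(121 - 121 - 275 + 275) = 1*0 = 0)
(J + 33830)*(A - 2193) = (-17748 + 33830)*(0 - 2193) = 16082*(-2193) = -35267826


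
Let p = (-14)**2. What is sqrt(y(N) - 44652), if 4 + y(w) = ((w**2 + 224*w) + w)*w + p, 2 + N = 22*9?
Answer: 2*sqrt(4032169) ≈ 4016.1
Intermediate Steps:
N = 196 (N = -2 + 22*9 = -2 + 198 = 196)
p = 196
y(w) = 192 + w*(w**2 + 225*w) (y(w) = -4 + (((w**2 + 224*w) + w)*w + 196) = -4 + ((w**2 + 225*w)*w + 196) = -4 + (w*(w**2 + 225*w) + 196) = -4 + (196 + w*(w**2 + 225*w)) = 192 + w*(w**2 + 225*w))
sqrt(y(N) - 44652) = sqrt((192 + 196**3 + 225*196**2) - 44652) = sqrt((192 + 7529536 + 225*38416) - 44652) = sqrt((192 + 7529536 + 8643600) - 44652) = sqrt(16173328 - 44652) = sqrt(16128676) = 2*sqrt(4032169)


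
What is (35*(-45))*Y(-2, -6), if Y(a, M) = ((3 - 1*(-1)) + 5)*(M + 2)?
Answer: 56700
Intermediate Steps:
Y(a, M) = 18 + 9*M (Y(a, M) = ((3 + 1) + 5)*(2 + M) = (4 + 5)*(2 + M) = 9*(2 + M) = 18 + 9*M)
(35*(-45))*Y(-2, -6) = (35*(-45))*(18 + 9*(-6)) = -1575*(18 - 54) = -1575*(-36) = 56700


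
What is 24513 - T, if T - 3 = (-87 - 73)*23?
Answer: 28190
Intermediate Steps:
T = -3677 (T = 3 + (-87 - 73)*23 = 3 - 160*23 = 3 - 3680 = -3677)
24513 - T = 24513 - 1*(-3677) = 24513 + 3677 = 28190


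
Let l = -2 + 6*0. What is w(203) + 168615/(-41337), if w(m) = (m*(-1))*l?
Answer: 615341/1531 ≈ 401.92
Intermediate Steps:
l = -2 (l = -2 + 0 = -2)
w(m) = 2*m (w(m) = (m*(-1))*(-2) = -m*(-2) = 2*m)
w(203) + 168615/(-41337) = 2*203 + 168615/(-41337) = 406 + 168615*(-1/41337) = 406 - 6245/1531 = 615341/1531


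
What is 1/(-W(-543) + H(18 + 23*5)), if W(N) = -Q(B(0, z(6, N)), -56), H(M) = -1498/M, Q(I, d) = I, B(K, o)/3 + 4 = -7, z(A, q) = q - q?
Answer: -19/841 ≈ -0.022592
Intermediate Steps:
z(A, q) = 0
B(K, o) = -33 (B(K, o) = -12 + 3*(-7) = -12 - 21 = -33)
W(N) = 33 (W(N) = -1*(-33) = 33)
1/(-W(-543) + H(18 + 23*5)) = 1/(-1*33 - 1498/(18 + 23*5)) = 1/(-33 - 1498/(18 + 115)) = 1/(-33 - 1498/133) = 1/(-33 - 1498*1/133) = 1/(-33 - 214/19) = 1/(-841/19) = -19/841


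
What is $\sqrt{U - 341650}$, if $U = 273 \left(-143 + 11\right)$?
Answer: $i \sqrt{377686} \approx 614.56 i$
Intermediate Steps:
$U = -36036$ ($U = 273 \left(-132\right) = -36036$)
$\sqrt{U - 341650} = \sqrt{-36036 - 341650} = \sqrt{-377686} = i \sqrt{377686}$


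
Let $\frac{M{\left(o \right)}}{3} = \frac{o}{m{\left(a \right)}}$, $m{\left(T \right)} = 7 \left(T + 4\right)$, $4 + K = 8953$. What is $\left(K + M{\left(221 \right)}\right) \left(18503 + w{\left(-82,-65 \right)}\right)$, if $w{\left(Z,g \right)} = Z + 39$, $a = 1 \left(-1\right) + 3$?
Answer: $\frac{1158429610}{7} \approx 1.6549 \cdot 10^{8}$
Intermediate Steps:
$a = 2$ ($a = -1 + 3 = 2$)
$K = 8949$ ($K = -4 + 8953 = 8949$)
$m{\left(T \right)} = 28 + 7 T$ ($m{\left(T \right)} = 7 \left(4 + T\right) = 28 + 7 T$)
$M{\left(o \right)} = \frac{o}{14}$ ($M{\left(o \right)} = 3 \frac{o}{28 + 7 \cdot 2} = 3 \frac{o}{28 + 14} = 3 \frac{o}{42} = \frac{o}{14}$)
$w{\left(Z,g \right)} = 39 + Z$
$\left(K + M{\left(221 \right)}\right) \left(18503 + w{\left(-82,-65 \right)}\right) = \left(8949 + \frac{1}{14} \cdot 221\right) \left(18503 + \left(39 - 82\right)\right) = \left(8949 + \frac{221}{14}\right) \left(18503 - 43\right) = \frac{125507}{14} \cdot 18460 = \frac{1158429610}{7}$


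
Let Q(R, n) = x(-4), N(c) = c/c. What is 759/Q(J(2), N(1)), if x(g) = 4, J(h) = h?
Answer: 759/4 ≈ 189.75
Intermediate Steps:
N(c) = 1
Q(R, n) = 4
759/Q(J(2), N(1)) = 759/4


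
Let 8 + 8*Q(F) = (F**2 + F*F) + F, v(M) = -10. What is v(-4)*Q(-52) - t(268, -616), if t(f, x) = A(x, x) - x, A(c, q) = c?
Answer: -6685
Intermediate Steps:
t(f, x) = 0 (t(f, x) = x - x = 0)
Q(F) = -1 + F**2/4 + F/8 (Q(F) = -1 + ((F**2 + F*F) + F)/8 = -1 + ((F**2 + F**2) + F)/8 = -1 + (2*F**2 + F)/8 = -1 + (F + 2*F**2)/8 = -1 + (F**2/4 + F/8) = -1 + F**2/4 + F/8)
v(-4)*Q(-52) - t(268, -616) = -10*(-1 + (1/4)*(-52)**2 + (1/8)*(-52)) - 1*0 = -10*(-1 + (1/4)*2704 - 13/2) + 0 = -10*(-1 + 676 - 13/2) + 0 = -10*1337/2 + 0 = -6685 + 0 = -6685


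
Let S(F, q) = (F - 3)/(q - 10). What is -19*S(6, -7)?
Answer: 57/17 ≈ 3.3529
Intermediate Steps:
S(F, q) = (-3 + F)/(-10 + q)
-19*S(6, -7) = -19*(-3 + 6)/(-10 - 7) = -19*3/(-17) = -(-19)*3/17 = -19*(-3/17) = 57/17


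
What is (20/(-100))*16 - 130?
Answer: -666/5 ≈ -133.20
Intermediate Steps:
(20/(-100))*16 - 130 = (20*(-1/100))*16 - 130 = -⅕*16 - 130 = -16/5 - 130 = -666/5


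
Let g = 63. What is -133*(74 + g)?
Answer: -18221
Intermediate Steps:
-133*(74 + g) = -133*(74 + 63) = -133*137 = -18221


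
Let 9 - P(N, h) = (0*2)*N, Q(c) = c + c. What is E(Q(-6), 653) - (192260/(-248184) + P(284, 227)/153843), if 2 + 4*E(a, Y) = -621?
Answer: -986195488195/6363561852 ≈ -154.98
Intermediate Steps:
Q(c) = 2*c
E(a, Y) = -623/4 (E(a, Y) = -½ + (¼)*(-621) = -½ - 621/4 = -623/4)
P(N, h) = 9 (P(N, h) = 9 - 0*2*N = 9 - 0*N = 9 - 1*0 = 9 + 0 = 9)
E(Q(-6), 653) - (192260/(-248184) + P(284, 227)/153843) = -623/4 - (192260/(-248184) + 9/153843) = -623/4 - (192260*(-1/248184) + 9*(1/153843)) = -623/4 - (-48065/62046 + 3/51281) = -623/4 - 1*(-2464635127/3181780926) = -623/4 + 2464635127/3181780926 = -986195488195/6363561852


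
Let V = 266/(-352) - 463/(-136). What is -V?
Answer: -7925/2992 ≈ -2.6487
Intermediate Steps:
V = 7925/2992 (V = 266*(-1/352) - 463*(-1/136) = -133/176 + 463/136 = 7925/2992 ≈ 2.6487)
-V = -1*7925/2992 = -7925/2992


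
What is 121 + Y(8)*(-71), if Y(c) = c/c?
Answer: 50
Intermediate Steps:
Y(c) = 1
121 + Y(8)*(-71) = 121 + 1*(-71) = 121 - 71 = 50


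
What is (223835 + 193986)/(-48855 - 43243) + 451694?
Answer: 41599696191/92098 ≈ 4.5169e+5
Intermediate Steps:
(223835 + 193986)/(-48855 - 43243) + 451694 = 417821/(-92098) + 451694 = 417821*(-1/92098) + 451694 = -417821/92098 + 451694 = 41599696191/92098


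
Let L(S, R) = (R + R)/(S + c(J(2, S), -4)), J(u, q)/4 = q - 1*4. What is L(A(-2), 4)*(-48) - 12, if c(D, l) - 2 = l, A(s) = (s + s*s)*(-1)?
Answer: 84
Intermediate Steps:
A(s) = -s - s**2 (A(s) = (s + s**2)*(-1) = -s - s**2)
J(u, q) = -16 + 4*q (J(u, q) = 4*(q - 1*4) = 4*(q - 4) = 4*(-4 + q) = -16 + 4*q)
c(D, l) = 2 + l
L(S, R) = 2*R/(-2 + S) (L(S, R) = (R + R)/(S + (2 - 4)) = (2*R)/(S - 2) = (2*R)/(-2 + S) = 2*R/(-2 + S))
L(A(-2), 4)*(-48) - 12 = (2*4/(-2 - 1*(-2)*(1 - 2)))*(-48) - 12 = (2*4/(-2 - 1*(-2)*(-1)))*(-48) - 12 = (2*4/(-2 - 2))*(-48) - 12 = (2*4/(-4))*(-48) - 12 = (2*4*(-1/4))*(-48) - 12 = -2*(-48) - 12 = 96 - 12 = 84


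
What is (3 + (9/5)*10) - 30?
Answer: -9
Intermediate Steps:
(3 + (9/5)*10) - 30 = (3 + 18) - 30 = 21 - 30 = -9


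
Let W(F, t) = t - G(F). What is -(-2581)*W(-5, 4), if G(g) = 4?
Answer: 0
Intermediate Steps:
W(F, t) = -4 + t (W(F, t) = t - 1*4 = t - 4 = -4 + t)
-(-2581)*W(-5, 4) = -(-2581)*(-4 + 4) = -(-2581)*0 = -2581*0 = 0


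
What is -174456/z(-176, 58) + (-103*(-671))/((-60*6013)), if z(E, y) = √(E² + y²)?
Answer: -69113/360780 - 87228*√8585/8585 ≈ -941.62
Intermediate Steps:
-174456/z(-176, 58) + (-103*(-671))/((-60*6013)) = -174456/√((-176)² + 58²) + (-103*(-671))/((-60*6013)) = -174456/√(30976 + 3364) + 69113/(-360780) = -174456*√8585/17170 + 69113*(-1/360780) = -174456*√8585/17170 - 69113/360780 = -87228*√8585/8585 - 69113/360780 = -69113/360780 - 87228*√8585/8585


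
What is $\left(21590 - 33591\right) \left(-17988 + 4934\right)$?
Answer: $156661054$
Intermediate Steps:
$\left(21590 - 33591\right) \left(-17988 + 4934\right) = \left(-12001\right) \left(-13054\right) = 156661054$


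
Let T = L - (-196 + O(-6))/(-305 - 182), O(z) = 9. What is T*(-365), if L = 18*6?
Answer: -19129285/487 ≈ -39280.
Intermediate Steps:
L = 108
T = 52409/487 (T = 108 - (-196 + 9)/(-305 - 182) = 108 - (-187)/(-487) = 108 - (-187)*(-1)/487 = 108 - 1*187/487 = 108 - 187/487 = 52409/487 ≈ 107.62)
T*(-365) = (52409/487)*(-365) = -19129285/487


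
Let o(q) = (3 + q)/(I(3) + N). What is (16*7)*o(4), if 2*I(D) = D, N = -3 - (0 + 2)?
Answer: -224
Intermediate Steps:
N = -5 (N = -3 - 1*2 = -3 - 2 = -5)
I(D) = D/2
o(q) = -6/7 - 2*q/7 (o(q) = (3 + q)/((½)*3 - 5) = (3 + q)/(3/2 - 5) = (3 + q)/(-7/2) = (3 + q)*(-2/7) = -6/7 - 2*q/7)
(16*7)*o(4) = (16*7)*(-6/7 - 2/7*4) = 112*(-6/7 - 8/7) = 112*(-2) = -224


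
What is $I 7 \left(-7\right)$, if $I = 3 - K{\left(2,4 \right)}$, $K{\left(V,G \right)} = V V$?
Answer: $49$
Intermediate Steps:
$K{\left(V,G \right)} = V^{2}$
$I = -1$ ($I = 3 - 2^{2} = 3 - 4 = -1$)
$I 7 \left(-7\right) = \left(-1\right) 7 \left(-7\right) = \left(-7\right) \left(-7\right) = 49$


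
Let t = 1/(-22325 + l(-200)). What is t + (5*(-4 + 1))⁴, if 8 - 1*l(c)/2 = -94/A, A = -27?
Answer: 30503131848/602531 ≈ 50625.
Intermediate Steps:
l(c) = 244/27 (l(c) = 16 - (-188)/(-27) = 16 - (-188)*(-1)/27 = 16 - 2*94/27 = 16 - 188/27 = 244/27)
t = -27/602531 (t = 1/(-22325 + 244/27) = 1/(-602531/27) = -27/602531 ≈ -4.4811e-5)
t + (5*(-4 + 1))⁴ = -27/602531 + (5*(-4 + 1))⁴ = -27/602531 + (5*(-3))⁴ = -27/602531 + (-15)⁴ = -27/602531 + 50625 = 30503131848/602531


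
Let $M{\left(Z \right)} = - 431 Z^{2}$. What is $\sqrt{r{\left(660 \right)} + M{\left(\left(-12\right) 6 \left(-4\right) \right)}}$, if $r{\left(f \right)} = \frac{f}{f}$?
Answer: $i \sqrt{35748863} \approx 5979.0 i$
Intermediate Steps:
$r{\left(f \right)} = 1$
$\sqrt{r{\left(660 \right)} + M{\left(\left(-12\right) 6 \left(-4\right) \right)}} = \sqrt{1 - 431 \left(\left(-12\right) 6 \left(-4\right)\right)^{2}} = \sqrt{1 - 431 \left(\left(-72\right) \left(-4\right)\right)^{2}} = \sqrt{1 - 431 \cdot 288^{2}} = \sqrt{1 - 35748864} = \sqrt{-35748863} = i \sqrt{35748863}$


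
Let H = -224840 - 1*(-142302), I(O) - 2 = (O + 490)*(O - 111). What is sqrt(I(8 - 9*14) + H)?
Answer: 6*I*sqrt(4659) ≈ 409.54*I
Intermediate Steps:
I(O) = 2 + (-111 + O)*(490 + O) (I(O) = 2 + (O + 490)*(O - 111) = 2 + (490 + O)*(-111 + O) = 2 + (-111 + O)*(490 + O))
H = -82538 (H = -224840 + 142302 = -82538)
sqrt(I(8 - 9*14) + H) = sqrt((-54388 + (8 - 9*14)**2 + 379*(8 - 9*14)) - 82538) = sqrt((-54388 + (8 - 126)**2 + 379*(8 - 126)) - 82538) = sqrt((-54388 + (-118)**2 + 379*(-118)) - 82538) = sqrt((-54388 + 13924 - 44722) - 82538) = sqrt(-85186 - 82538) = sqrt(-167724) = 6*I*sqrt(4659)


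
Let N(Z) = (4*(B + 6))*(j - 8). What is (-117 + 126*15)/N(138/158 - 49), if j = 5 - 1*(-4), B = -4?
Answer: 1773/8 ≈ 221.63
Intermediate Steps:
j = 9 (j = 5 + 4 = 9)
N(Z) = 8 (N(Z) = (4*(-4 + 6))*(9 - 8) = (4*2)*1 = 8*1 = 8)
(-117 + 126*15)/N(138/158 - 49) = (-117 + 126*15)/8 = (-117 + 1890)*(1/8) = 1773*(1/8) = 1773/8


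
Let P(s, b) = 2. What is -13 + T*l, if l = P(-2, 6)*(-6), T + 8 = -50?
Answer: 683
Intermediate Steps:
T = -58 (T = -8 - 50 = -58)
l = -12 (l = 2*(-6) = -12)
-13 + T*l = -13 - 58*(-12) = -13 + 696 = 683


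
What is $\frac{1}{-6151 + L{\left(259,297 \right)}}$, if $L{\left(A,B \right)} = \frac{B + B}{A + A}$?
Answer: $- \frac{259}{1592812} \approx -0.00016261$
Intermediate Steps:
$L{\left(A,B \right)} = \frac{B}{A}$ ($L{\left(A,B \right)} = \frac{2 B}{2 A} = 2 B \frac{1}{2 A} = \frac{B}{A}$)
$\frac{1}{-6151 + L{\left(259,297 \right)}} = \frac{1}{-6151 + \frac{297}{259}} = \frac{1}{- \frac{1592812}{259}} = - \frac{259}{1592812}$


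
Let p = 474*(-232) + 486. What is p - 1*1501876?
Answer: -1611358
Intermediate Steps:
p = -109482 (p = -109968 + 486 = -109482)
p - 1*1501876 = -109482 - 1*1501876 = -109482 - 1501876 = -1611358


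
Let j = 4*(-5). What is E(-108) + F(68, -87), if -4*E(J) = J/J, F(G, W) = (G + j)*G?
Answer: 13055/4 ≈ 3263.8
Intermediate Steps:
j = -20
F(G, W) = G*(-20 + G) (F(G, W) = (G - 20)*G = (-20 + G)*G = G*(-20 + G))
E(J) = -¼ (E(J) = -J/(4*J) = -¼*1 = -¼)
E(-108) + F(68, -87) = -¼ + 68*(-20 + 68) = -¼ + 68*48 = -¼ + 3264 = 13055/4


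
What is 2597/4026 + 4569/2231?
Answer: 24188701/8982006 ≈ 2.6930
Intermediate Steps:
2597/4026 + 4569/2231 = 24188701/8982006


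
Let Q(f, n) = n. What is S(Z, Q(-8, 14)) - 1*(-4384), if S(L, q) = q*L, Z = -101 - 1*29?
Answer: 2564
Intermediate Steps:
Z = -130 (Z = -101 - 29 = -130)
S(L, q) = L*q
S(Z, Q(-8, 14)) - 1*(-4384) = -130*14 - 1*(-4384) = -1820 + 4384 = 2564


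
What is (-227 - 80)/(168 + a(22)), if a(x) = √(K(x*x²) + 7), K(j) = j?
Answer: -51576/17569 + 307*√10655/17569 ≈ -1.1319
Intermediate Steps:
a(x) = √(7 + x³) (a(x) = √(x*x² + 7) = √(x³ + 7) = √(7 + x³))
(-227 - 80)/(168 + a(22)) = (-227 - 80)/(168 + √(7 + 22³)) = -307/(168 + √(7 + 10648)) = -307/(168 + √10655)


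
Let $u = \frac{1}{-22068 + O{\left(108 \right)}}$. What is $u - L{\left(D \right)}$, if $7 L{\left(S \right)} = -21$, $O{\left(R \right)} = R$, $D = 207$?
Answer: $\frac{65879}{21960} \approx 3.0$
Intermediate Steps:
$L{\left(S \right)} = -3$ ($L{\left(S \right)} = \frac{1}{7} \left(-21\right) = -3$)
$u = - \frac{1}{21960}$ ($u = \frac{1}{-22068 + 108} = \frac{1}{-21960} = - \frac{1}{21960} \approx -4.5537 \cdot 10^{-5}$)
$u - L{\left(D \right)} = - \frac{1}{21960} - -3 = - \frac{1}{21960} + 3 = \frac{65879}{21960}$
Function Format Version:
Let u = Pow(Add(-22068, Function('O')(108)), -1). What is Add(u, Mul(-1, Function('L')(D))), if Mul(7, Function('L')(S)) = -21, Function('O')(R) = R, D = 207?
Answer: Rational(65879, 21960) ≈ 3.0000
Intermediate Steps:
Function('L')(S) = -3 (Function('L')(S) = Mul(Rational(1, 7), -21) = -3)
u = Rational(-1, 21960) (u = Pow(Add(-22068, 108), -1) = Pow(-21960, -1) = Rational(-1, 21960) ≈ -4.5537e-5)
Add(u, Mul(-1, Function('L')(D))) = Add(Rational(-1, 21960), Mul(-1, -3)) = Add(Rational(-1, 21960), 3) = Rational(65879, 21960)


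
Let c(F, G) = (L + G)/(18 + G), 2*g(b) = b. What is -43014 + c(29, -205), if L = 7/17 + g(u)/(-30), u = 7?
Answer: -8204281561/190740 ≈ -43013.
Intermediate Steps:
g(b) = b/2
L = 301/1020 (L = 7/17 + ((½)*7)/(-30) = 7*(1/17) + (7/2)*(-1/30) = 7/17 - 7/60 = 301/1020 ≈ 0.29510)
c(F, G) = (301/1020 + G)/(18 + G)
-43014 + c(29, -205) = -43014 + (301/1020 - 205)/(18 - 205) = -43014 - 208799/1020/(-187) = -43014 - 1/187*(-208799/1020) = -43014 + 208799/190740 = -8204281561/190740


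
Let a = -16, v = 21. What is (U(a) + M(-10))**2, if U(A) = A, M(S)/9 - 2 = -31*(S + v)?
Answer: 9406489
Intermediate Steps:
M(S) = -5841 - 279*S (M(S) = 18 + 9*(-31*(S + 21)) = 18 + 9*(-31*(21 + S)) = 18 + 9*(-651 - 31*S) = 18 + (-5859 - 279*S) = -5841 - 279*S)
(U(a) + M(-10))**2 = (-16 + (-5841 - 279*(-10)))**2 = (-16 + (-5841 + 2790))**2 = (-16 - 3051)**2 = (-3067)**2 = 9406489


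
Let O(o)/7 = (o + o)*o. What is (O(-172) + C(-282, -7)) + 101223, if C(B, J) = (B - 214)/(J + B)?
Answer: 148950807/289 ≈ 5.1540e+5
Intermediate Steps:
C(B, J) = (-214 + B)/(B + J)
O(o) = 14*o² (O(o) = 7*((o + o)*o) = 7*((2*o)*o) = 7*(2*o²) = 14*o²)
(O(-172) + C(-282, -7)) + 101223 = (14*(-172)² + (-214 - 282)/(-282 - 7)) + 101223 = (14*29584 - 496/(-289)) + 101223 = (414176 - 1/289*(-496)) + 101223 = (414176 + 496/289) + 101223 = 119697360/289 + 101223 = 148950807/289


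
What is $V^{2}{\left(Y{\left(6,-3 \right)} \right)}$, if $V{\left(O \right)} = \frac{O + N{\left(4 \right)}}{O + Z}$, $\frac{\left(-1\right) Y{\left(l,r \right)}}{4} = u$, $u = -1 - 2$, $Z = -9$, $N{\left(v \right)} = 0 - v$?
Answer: $\frac{64}{9} \approx 7.1111$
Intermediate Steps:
$N{\left(v \right)} = - v$
$u = -3$ ($u = -1 - 2 = -3$)
$Y{\left(l,r \right)} = 12$ ($Y{\left(l,r \right)} = \left(-4\right) \left(-3\right) = 12$)
$V{\left(O \right)} = \frac{-4 + O}{-9 + O}$ ($V{\left(O \right)} = \frac{O - 4}{O - 9} = \frac{O - 4}{-9 + O} = \frac{-4 + O}{-9 + O}$)
$V^{2}{\left(Y{\left(6,-3 \right)} \right)} = \left(\frac{-4 + 12}{-9 + 12}\right)^{2} = \left(\frac{1}{3} \cdot 8\right)^{2} = \left(\frac{8}{3}\right)^{2} = \frac{64}{9}$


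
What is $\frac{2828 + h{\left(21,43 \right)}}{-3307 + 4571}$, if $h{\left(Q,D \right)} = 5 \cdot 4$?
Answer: $\frac{178}{79} \approx 2.2532$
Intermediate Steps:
$h{\left(Q,D \right)} = 20$
$\frac{2828 + h{\left(21,43 \right)}}{-3307 + 4571} = \frac{2828 + 20}{-3307 + 4571} = \frac{2848}{1264} = 2848 \cdot \frac{1}{1264} = \frac{178}{79}$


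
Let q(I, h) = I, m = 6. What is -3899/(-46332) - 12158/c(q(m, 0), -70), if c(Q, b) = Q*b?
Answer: 47078503/1621620 ≈ 29.032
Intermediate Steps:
-3899/(-46332) - 12158/c(q(m, 0), -70) = -3899/(-46332) - 12158/(6*(-70)) = -3899*(-1/46332) - 12158/(-420) = 3899/46332 - 12158*(-1/420) = 3899/46332 + 6079/210 = 47078503/1621620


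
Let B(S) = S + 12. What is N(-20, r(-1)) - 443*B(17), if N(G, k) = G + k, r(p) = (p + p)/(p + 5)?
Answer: -25735/2 ≈ -12868.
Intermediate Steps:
r(p) = 2*p/(5 + p) (r(p) = (2*p)/(5 + p) = 2*p/(5 + p))
B(S) = 12 + S
N(-20, r(-1)) - 443*B(17) = (-20 + 2*(-1)/(5 - 1)) - 443*(12 + 17) = (-20 + 2*(-1)/4) - 443*29 = (-20 + 2*(-1)*(¼)) - 12847 = (-20 - ½) - 12847 = -41/2 - 12847 = -25735/2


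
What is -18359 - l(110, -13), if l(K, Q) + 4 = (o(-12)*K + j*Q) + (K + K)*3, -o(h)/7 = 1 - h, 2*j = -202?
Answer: -10318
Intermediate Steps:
j = -101 (j = (½)*(-202) = -101)
o(h) = -7 + 7*h (o(h) = -7*(1 - h) = -7 + 7*h)
l(K, Q) = -4 - 101*Q - 85*K (l(K, Q) = -4 + (((-7 + 7*(-12))*K - 101*Q) + (K + K)*3) = -4 + (((-7 - 84)*K - 101*Q) + (2*K)*3) = -4 + ((-91*K - 101*Q) + 6*K) = -4 + ((-101*Q - 91*K) + 6*K) = -4 + (-101*Q - 85*K) = -4 - 101*Q - 85*K)
-18359 - l(110, -13) = -18359 - (-4 - 101*(-13) - 85*110) = -18359 - (-4 + 1313 - 9350) = -18359 - 1*(-8041) = -18359 + 8041 = -10318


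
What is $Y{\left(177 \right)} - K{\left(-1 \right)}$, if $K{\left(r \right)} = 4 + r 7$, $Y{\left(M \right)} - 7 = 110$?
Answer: $120$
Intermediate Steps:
$Y{\left(M \right)} = 117$ ($Y{\left(M \right)} = 7 + 110 = 117$)
$K{\left(r \right)} = 4 + 7 r$
$Y{\left(177 \right)} - K{\left(-1 \right)} = 117 - \left(4 + 7 \left(-1\right)\right) = 117 - \left(4 - 7\right) = 117 - -3 = 117 + 3 = 120$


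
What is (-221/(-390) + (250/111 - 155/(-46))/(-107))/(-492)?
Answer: -117037/112000110 ≈ -0.0010450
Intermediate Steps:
(-221/(-390) + (250/111 - 155/(-46))/(-107))/(-492) = (-221*(-1/390) + (250*(1/111) - 155*(-1/46))*(-1/107))*(-1/492) = (17/30 + (250/111 + 155/46)*(-1/107))*(-1/492) = (17/30 + (28705/5106)*(-1/107))*(-1/492) = (17/30 - 28705/546342)*(-1/492) = (234074/455285)*(-1/492) = -117037/112000110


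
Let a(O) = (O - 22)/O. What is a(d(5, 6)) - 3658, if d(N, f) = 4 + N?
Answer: -32935/9 ≈ -3659.4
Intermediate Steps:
a(O) = (-22 + O)/O
a(d(5, 6)) - 3658 = (-22 + (4 + 5))/(4 + 5) - 3658 = (-22 + 9)/9 - 3658 = (⅑)*(-13) - 3658 = -13/9 - 3658 = -32935/9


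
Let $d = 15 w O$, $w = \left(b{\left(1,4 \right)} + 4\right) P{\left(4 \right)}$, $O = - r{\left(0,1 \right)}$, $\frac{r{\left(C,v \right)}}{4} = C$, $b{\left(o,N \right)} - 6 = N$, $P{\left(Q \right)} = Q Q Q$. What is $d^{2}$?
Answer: $0$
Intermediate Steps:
$P{\left(Q \right)} = Q^{3}$ ($P{\left(Q \right)} = Q^{2} Q = Q^{3}$)
$b{\left(o,N \right)} = 6 + N$
$r{\left(C,v \right)} = 4 C$
$O = 0$ ($O = - 4 \cdot 0 = \left(-1\right) 0 = 0$)
$w = 896$ ($w = \left(\left(6 + 4\right) + 4\right) 4^{3} = \left(10 + 4\right) 64 = 14 \cdot 64 = 896$)
$d = 0$ ($d = 15 \cdot 896 \cdot 0 = 13440 \cdot 0 = 0$)
$d^{2} = 0^{2} = 0$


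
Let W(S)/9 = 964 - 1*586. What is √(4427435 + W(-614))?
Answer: √4430837 ≈ 2105.0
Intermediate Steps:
W(S) = 3402 (W(S) = 9*(964 - 1*586) = 9*(964 - 586) = 9*378 = 3402)
√(4427435 + W(-614)) = √(4427435 + 3402) = √4430837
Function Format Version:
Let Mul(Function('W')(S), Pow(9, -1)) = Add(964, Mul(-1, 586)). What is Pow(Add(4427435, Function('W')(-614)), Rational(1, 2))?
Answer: Pow(4430837, Rational(1, 2)) ≈ 2105.0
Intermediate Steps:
Function('W')(S) = 3402 (Function('W')(S) = Mul(9, Add(964, Mul(-1, 586))) = Mul(9, Add(964, -586)) = Mul(9, 378) = 3402)
Pow(Add(4427435, Function('W')(-614)), Rational(1, 2)) = Pow(Add(4427435, 3402), Rational(1, 2)) = Pow(4430837, Rational(1, 2))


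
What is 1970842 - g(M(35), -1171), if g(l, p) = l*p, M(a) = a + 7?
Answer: 2020024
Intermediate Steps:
M(a) = 7 + a
1970842 - g(M(35), -1171) = 1970842 - (7 + 35)*(-1171) = 1970842 - 42*(-1171) = 1970842 - 1*(-49182) = 1970842 + 49182 = 2020024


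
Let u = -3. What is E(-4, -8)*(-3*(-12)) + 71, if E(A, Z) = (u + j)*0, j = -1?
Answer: 71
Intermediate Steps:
E(A, Z) = 0 (E(A, Z) = (-3 - 1)*0 = -4*0 = 0)
E(-4, -8)*(-3*(-12)) + 71 = 0*(-3*(-12)) + 71 = 0*36 + 71 = 0 + 71 = 71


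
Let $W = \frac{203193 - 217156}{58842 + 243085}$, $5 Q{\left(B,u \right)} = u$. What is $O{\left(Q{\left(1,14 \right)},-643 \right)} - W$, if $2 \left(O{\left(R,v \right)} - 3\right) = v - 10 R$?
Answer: $- \frac{200753529}{603854} \approx -332.45$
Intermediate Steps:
$Q{\left(B,u \right)} = \frac{u}{5}$
$O{\left(R,v \right)} = 3 + \frac{v}{2} - 5 R$ ($O{\left(R,v \right)} = 3 + \frac{v - 10 R}{2} = 3 - \left(5 R - \frac{v}{2}\right) = 3 + \frac{v}{2} - 5 R$)
$W = - \frac{13963}{301927} \approx -0.046246$
$O{\left(Q{\left(1,14 \right)},-643 \right)} - W = \left(3 + \frac{1}{2} \left(-643\right) - 5 \cdot \frac{1}{5} \cdot 14\right) - - \frac{13963}{301927} = \left(3 - \frac{643}{2} - 14\right) + \frac{13963}{301927} = - \frac{665}{2} + \frac{13963}{301927} = - \frac{200753529}{603854}$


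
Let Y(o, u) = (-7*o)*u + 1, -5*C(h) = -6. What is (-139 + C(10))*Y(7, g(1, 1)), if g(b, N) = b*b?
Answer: 33072/5 ≈ 6614.4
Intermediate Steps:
g(b, N) = b²
C(h) = 6/5 (C(h) = -⅕*(-6) = 6/5)
Y(o, u) = 1 - 7*o*u (Y(o, u) = -7*o*u + 1 = 1 - 7*o*u)
(-139 + C(10))*Y(7, g(1, 1)) = (-139 + 6/5)*(1 - 7*7*1²) = -689*(1 - 7*7*1)/5 = -689*(1 - 49)/5 = -689/5*(-48) = 33072/5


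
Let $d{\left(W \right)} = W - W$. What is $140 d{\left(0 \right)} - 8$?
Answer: $-8$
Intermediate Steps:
$d{\left(W \right)} = 0$
$140 d{\left(0 \right)} - 8 = 140 \cdot 0 - 8 = 0 - 8 = -8$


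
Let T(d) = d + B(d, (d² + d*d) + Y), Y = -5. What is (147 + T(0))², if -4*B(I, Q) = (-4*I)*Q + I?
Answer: 21609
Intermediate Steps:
B(I, Q) = -I/4 + I*Q (B(I, Q) = -((-4*I)*Q + I)/4 = -(-4*I*Q + I)/4 = -(I - 4*I*Q)/4 = -I/4 + I*Q)
T(d) = d + d*(-21/4 + 2*d²) (T(d) = d + d*(-¼ + ((d² + d*d) - 5)) = d + d*(-¼ + ((d² + d²) - 5)) = d + d*(-¼ + (2*d² - 5)) = d + d*(-¼ + (-5 + 2*d²)) = d + d*(-21/4 + 2*d²))
(147 + T(0))² = (147 + (¼)*0*(-17 + 8*0²))² = (147 + (¼)*0*(-17 + 8*0))² = (147 + (¼)*0*(-17 + 0))² = (147 + (¼)*0*(-17))² = (147 + 0)² = 147² = 21609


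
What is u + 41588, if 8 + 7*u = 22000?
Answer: 313108/7 ≈ 44730.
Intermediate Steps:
u = 21992/7 (u = -8/7 + (⅐)*22000 = -8/7 + 22000/7 = 21992/7 ≈ 3141.7)
u + 41588 = 21992/7 + 41588 = 313108/7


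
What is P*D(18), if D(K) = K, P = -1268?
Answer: -22824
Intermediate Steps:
P*D(18) = -1268*18 = -22824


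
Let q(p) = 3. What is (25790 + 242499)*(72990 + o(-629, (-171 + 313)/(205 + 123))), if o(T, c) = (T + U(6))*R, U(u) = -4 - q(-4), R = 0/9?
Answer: 19582414110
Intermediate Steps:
R = 0 (R = 0*(⅑) = 0)
U(u) = -7 (U(u) = -4 - 1*3 = -4 - 3 = -7)
o(T, c) = 0 (o(T, c) = (T - 7)*0 = (-7 + T)*0 = 0)
(25790 + 242499)*(72990 + o(-629, (-171 + 313)/(205 + 123))) = (25790 + 242499)*(72990 + 0) = 268289*72990 = 19582414110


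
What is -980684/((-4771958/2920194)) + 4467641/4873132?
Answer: 6977817993088567475/11627190616228 ≈ 6.0013e+5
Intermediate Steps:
-980684/((-4771958/2920194)) + 4467641/4873132 = -980684/((-4771958*1/2920194)) + 4467641*(1/4873132) = -980684/(-2385979/1460097) + 4467641/4873132 = -980684*(-1460097/2385979) + 4467641/4873132 = 1431893766348/2385979 + 4467641/4873132 = 6977817993088567475/11627190616228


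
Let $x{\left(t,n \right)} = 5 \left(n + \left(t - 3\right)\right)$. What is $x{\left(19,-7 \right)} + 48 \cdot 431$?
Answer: $20733$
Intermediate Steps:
$x{\left(t,n \right)} = -15 + 5 n + 5 t$ ($x{\left(t,n \right)} = 5 \left(n + \left(-3 + t\right)\right) = 5 \left(-3 + n + t\right) = -15 + 5 n + 5 t$)
$x{\left(19,-7 \right)} + 48 \cdot 431 = \left(-15 + 5 \left(-7\right) + 5 \cdot 19\right) + 48 \cdot 431 = \left(-15 - 35 + 95\right) + 20688 = 45 + 20688 = 20733$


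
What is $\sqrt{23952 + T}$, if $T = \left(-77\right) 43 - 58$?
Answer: $3 \sqrt{2287} \approx 143.47$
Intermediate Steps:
$T = -3369$ ($T = -3311 - 58 = -3369$)
$\sqrt{23952 + T} = \sqrt{23952 - 3369} = \sqrt{20583} = 3 \sqrt{2287}$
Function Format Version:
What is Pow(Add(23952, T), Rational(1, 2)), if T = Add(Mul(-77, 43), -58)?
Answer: Mul(3, Pow(2287, Rational(1, 2))) ≈ 143.47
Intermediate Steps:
T = -3369 (T = Add(-3311, -58) = -3369)
Pow(Add(23952, T), Rational(1, 2)) = Pow(Add(23952, -3369), Rational(1, 2)) = Pow(20583, Rational(1, 2)) = Mul(3, Pow(2287, Rational(1, 2)))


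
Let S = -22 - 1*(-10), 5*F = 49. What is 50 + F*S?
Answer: -338/5 ≈ -67.600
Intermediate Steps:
F = 49/5 (F = (⅕)*49 = 49/5 ≈ 9.8000)
S = -12 (S = -22 + 10 = -12)
50 + F*S = 50 + (49/5)*(-12) = 50 - 588/5 = -338/5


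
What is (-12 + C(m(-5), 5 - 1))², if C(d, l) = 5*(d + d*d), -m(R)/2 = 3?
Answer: 19044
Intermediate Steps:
m(R) = -6 (m(R) = -2*3 = -6)
C(d, l) = 5*d + 5*d² (C(d, l) = 5*(d + d²) = 5*d + 5*d²)
(-12 + C(m(-5), 5 - 1))² = (-12 + 5*(-6)*(1 - 6))² = (-12 + 5*(-6)*(-5))² = (-12 + 150)² = 138² = 19044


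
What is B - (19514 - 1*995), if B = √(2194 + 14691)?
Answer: -18519 + √16885 ≈ -18389.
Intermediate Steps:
B = √16885 ≈ 129.94
B - (19514 - 1*995) = √16885 - (19514 - 1*995) = √16885 - (19514 - 995) = √16885 - 1*18519 = √16885 - 18519 = -18519 + √16885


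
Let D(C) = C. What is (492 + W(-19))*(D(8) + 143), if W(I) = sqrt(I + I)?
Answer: 74292 + 151*I*sqrt(38) ≈ 74292.0 + 930.83*I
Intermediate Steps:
W(I) = sqrt(2)*sqrt(I) (W(I) = sqrt(2*I) = sqrt(2)*sqrt(I))
(492 + W(-19))*(D(8) + 143) = (492 + sqrt(2)*sqrt(-19))*(8 + 143) = (492 + sqrt(2)*(I*sqrt(19)))*151 = (492 + I*sqrt(38))*151 = 74292 + 151*I*sqrt(38)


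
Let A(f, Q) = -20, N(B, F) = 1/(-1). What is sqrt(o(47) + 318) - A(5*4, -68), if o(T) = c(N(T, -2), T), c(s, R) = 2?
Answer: 20 + 8*sqrt(5) ≈ 37.889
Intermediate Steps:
N(B, F) = -1
o(T) = 2
sqrt(o(47) + 318) - A(5*4, -68) = sqrt(2 + 318) - 1*(-20) = sqrt(320) + 20 = 8*sqrt(5) + 20 = 20 + 8*sqrt(5)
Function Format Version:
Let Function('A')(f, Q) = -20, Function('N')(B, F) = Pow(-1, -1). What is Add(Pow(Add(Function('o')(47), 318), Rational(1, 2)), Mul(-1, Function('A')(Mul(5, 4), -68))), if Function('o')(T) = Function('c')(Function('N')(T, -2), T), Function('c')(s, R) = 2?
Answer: Add(20, Mul(8, Pow(5, Rational(1, 2)))) ≈ 37.889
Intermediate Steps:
Function('N')(B, F) = -1
Function('o')(T) = 2
Add(Pow(Add(Function('o')(47), 318), Rational(1, 2)), Mul(-1, Function('A')(Mul(5, 4), -68))) = Add(Pow(Add(2, 318), Rational(1, 2)), Mul(-1, -20)) = Add(Pow(320, Rational(1, 2)), 20) = Add(Mul(8, Pow(5, Rational(1, 2))), 20) = Add(20, Mul(8, Pow(5, Rational(1, 2))))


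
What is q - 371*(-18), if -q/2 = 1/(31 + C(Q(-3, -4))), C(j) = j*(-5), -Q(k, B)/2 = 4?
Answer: 474136/71 ≈ 6678.0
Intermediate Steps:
Q(k, B) = -8 (Q(k, B) = -2*4 = -8)
C(j) = -5*j
q = -2/71 (q = -2/(31 - 5*(-8)) = -2/(31 + 40) = -2/71 ≈ -0.028169)
q - 371*(-18) = -2/71 - 371*(-18) = -2/71 + 6678 = 474136/71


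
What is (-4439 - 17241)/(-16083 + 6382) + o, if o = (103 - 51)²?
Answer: 26253184/9701 ≈ 2706.2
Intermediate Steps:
o = 2704 (o = 52² = 2704)
(-4439 - 17241)/(-16083 + 6382) + o = (-4439 - 17241)/(-16083 + 6382) + 2704 = -21680/(-9701) + 2704 = -21680*(-1/9701) + 2704 = 21680/9701 + 2704 = 26253184/9701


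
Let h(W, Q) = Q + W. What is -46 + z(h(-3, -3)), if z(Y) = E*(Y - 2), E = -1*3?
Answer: -22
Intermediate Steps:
E = -3
z(Y) = 6 - 3*Y (z(Y) = -3*(Y - 2) = -3*(-2 + Y) = 6 - 3*Y)
-46 + z(h(-3, -3)) = -46 + (6 - 3*(-3 - 3)) = -46 + (6 - 3*(-6)) = -46 + (6 + 18) = -46 + 24 = -22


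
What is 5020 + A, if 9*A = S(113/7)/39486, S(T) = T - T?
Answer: 5020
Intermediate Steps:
S(T) = 0
A = 0 (A = (0/39486)/9 = (0*(1/39486))/9 = (1/9)*0 = 0)
5020 + A = 5020 + 0 = 5020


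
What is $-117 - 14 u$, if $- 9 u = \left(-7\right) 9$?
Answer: $-215$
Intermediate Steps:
$u = 7$ ($u = - \frac{\left(-7\right) 9}{9} = \left(- \frac{1}{9}\right) \left(-63\right) = 7$)
$-117 - 14 u = -117 - 98 = -215$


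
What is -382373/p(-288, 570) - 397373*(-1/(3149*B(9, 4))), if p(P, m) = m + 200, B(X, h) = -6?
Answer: -1882633168/3637095 ≈ -517.62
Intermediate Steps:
p(P, m) = 200 + m
-382373/p(-288, 570) - 397373*(-1/(3149*B(9, 4))) = -382373/(200 + 570) - 397373/((-3149*(-6))) = -382373/770 - 397373/18894 = -1882633168/3637095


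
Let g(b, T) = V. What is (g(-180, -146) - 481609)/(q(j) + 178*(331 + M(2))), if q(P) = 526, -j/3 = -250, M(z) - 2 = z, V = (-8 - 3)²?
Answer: -40124/5013 ≈ -8.0040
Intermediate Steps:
V = 121 (V = (-11)² = 121)
M(z) = 2 + z
g(b, T) = 121
j = 750 (j = -3*(-250) = 750)
(g(-180, -146) - 481609)/(q(j) + 178*(331 + M(2))) = (121 - 481609)/(526 + 178*(331 + (2 + 2))) = -481488/(526 + 178*(331 + 4)) = -481488/(526 + 178*335) = -481488/(526 + 59630) = -481488/60156 = -481488*1/60156 = -40124/5013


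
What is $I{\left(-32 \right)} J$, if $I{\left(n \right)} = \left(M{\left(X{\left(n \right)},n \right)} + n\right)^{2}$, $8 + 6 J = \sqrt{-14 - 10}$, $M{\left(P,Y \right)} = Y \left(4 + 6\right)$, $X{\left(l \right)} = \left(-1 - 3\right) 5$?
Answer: $- \frac{495616}{3} + \frac{123904 i \sqrt{6}}{3} \approx -1.6521 \cdot 10^{5} + 1.0117 \cdot 10^{5} i$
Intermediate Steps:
$X{\left(l \right)} = -20$ ($X{\left(l \right)} = \left(-4\right) 5 = -20$)
$M{\left(P,Y \right)} = 10 Y$ ($M{\left(P,Y \right)} = Y 10 = 10 Y$)
$J = - \frac{4}{3} + \frac{i \sqrt{6}}{3}$ ($J = - \frac{4}{3} + \frac{\sqrt{-14 - 10}}{6} = - \frac{4}{3} + \frac{\sqrt{-24}}{6} = - \frac{4}{3} + \frac{2 i \sqrt{6}}{6} = - \frac{4}{3} + \frac{i \sqrt{6}}{3} \approx -1.3333 + 0.8165 i$)
$I{\left(n \right)} = 121 n^{2}$ ($I{\left(n \right)} = \left(10 n + n\right)^{2} = \left(11 n\right)^{2} = 121 n^{2}$)
$I{\left(-32 \right)} J = 121 \left(-32\right)^{2} \left(- \frac{4}{3} + \frac{i \sqrt{6}}{3}\right) = 121 \cdot 1024 \left(- \frac{4}{3} + \frac{i \sqrt{6}}{3}\right) = 123904 \left(- \frac{4}{3} + \frac{i \sqrt{6}}{3}\right) = - \frac{495616}{3} + \frac{123904 i \sqrt{6}}{3}$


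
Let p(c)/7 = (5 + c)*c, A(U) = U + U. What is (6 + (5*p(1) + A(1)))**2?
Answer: 47524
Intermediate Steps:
A(U) = 2*U
p(c) = 7*c*(5 + c) (p(c) = 7*((5 + c)*c) = 7*(c*(5 + c)) = 7*c*(5 + c))
(6 + (5*p(1) + A(1)))**2 = (6 + (5*(7*1*(5 + 1)) + 2*1))**2 = (6 + (5*(7*1*6) + 2))**2 = (6 + (5*42 + 2))**2 = (6 + (210 + 2))**2 = (6 + 212)**2 = 218**2 = 47524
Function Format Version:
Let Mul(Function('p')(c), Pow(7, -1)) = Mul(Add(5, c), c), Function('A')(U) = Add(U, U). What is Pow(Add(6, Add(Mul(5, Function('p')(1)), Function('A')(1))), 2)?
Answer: 47524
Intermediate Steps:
Function('A')(U) = Mul(2, U)
Function('p')(c) = Mul(7, c, Add(5, c)) (Function('p')(c) = Mul(7, Mul(Add(5, c), c)) = Mul(7, Mul(c, Add(5, c))) = Mul(7, c, Add(5, c)))
Pow(Add(6, Add(Mul(5, Function('p')(1)), Function('A')(1))), 2) = Pow(Add(6, Add(Mul(5, Mul(7, 1, Add(5, 1))), Mul(2, 1))), 2) = Pow(Add(6, Add(Mul(5, Mul(7, 1, 6)), 2)), 2) = Pow(Add(6, Add(Mul(5, 42), 2)), 2) = Pow(Add(6, Add(210, 2)), 2) = Pow(Add(6, 212), 2) = Pow(218, 2) = 47524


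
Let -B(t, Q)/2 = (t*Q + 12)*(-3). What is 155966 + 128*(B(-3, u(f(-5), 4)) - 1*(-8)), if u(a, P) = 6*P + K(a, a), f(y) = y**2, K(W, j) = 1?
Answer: 108606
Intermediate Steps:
u(a, P) = 1 + 6*P (u(a, P) = 6*P + 1 = 1 + 6*P)
B(t, Q) = 72 + 6*Q*t (B(t, Q) = -2*(t*Q + 12)*(-3) = -2*(Q*t + 12)*(-3) = -2*(12 + Q*t)*(-3) = -2*(-36 - 3*Q*t) = 72 + 6*Q*t)
155966 + 128*(B(-3, u(f(-5), 4)) - 1*(-8)) = 155966 + 128*((72 + 6*(1 + 6*4)*(-3)) - 1*(-8)) = 155966 + 128*((72 + 6*(1 + 24)*(-3)) + 8) = 155966 + 128*((72 + 6*25*(-3)) + 8) = 155966 + 128*((72 - 450) + 8) = 155966 + 128*(-378 + 8) = 155966 + 128*(-370) = 155966 - 47360 = 108606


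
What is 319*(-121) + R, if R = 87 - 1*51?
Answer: -38563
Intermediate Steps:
R = 36 (R = 87 - 51 = 36)
319*(-121) + R = 319*(-121) + 36 = -38599 + 36 = -38563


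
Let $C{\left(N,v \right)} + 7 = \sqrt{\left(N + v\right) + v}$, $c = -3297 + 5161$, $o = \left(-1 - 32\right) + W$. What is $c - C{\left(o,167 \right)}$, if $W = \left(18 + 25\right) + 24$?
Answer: $1871 - 4 \sqrt{23} \approx 1851.8$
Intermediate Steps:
$W = 67$ ($W = 43 + 24 = 67$)
$o = 34$ ($o = \left(-1 - 32\right) + 67 = -33 + 67 = 34$)
$c = 1864$
$C{\left(N,v \right)} = -7 + \sqrt{N + 2 v}$ ($C{\left(N,v \right)} = -7 + \sqrt{\left(N + v\right) + v} = -7 + \sqrt{N + 2 v}$)
$c - C{\left(o,167 \right)} = 1864 - \left(-7 + \sqrt{34 + 2 \cdot 167}\right) = 1864 - \left(-7 + \sqrt{34 + 334}\right) = 1864 - \left(-7 + \sqrt{368}\right) = 1864 - \left(-7 + 4 \sqrt{23}\right) = 1864 + \left(7 - 4 \sqrt{23}\right) = 1871 - 4 \sqrt{23}$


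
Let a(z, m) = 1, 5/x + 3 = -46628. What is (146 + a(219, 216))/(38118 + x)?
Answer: 979251/253925779 ≈ 0.0038564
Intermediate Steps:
x = -5/46631 (x = 5/(-3 - 46628) = 5/(-46631) = 5*(-1/46631) = -5/46631 ≈ -0.00010722)
(146 + a(219, 216))/(38118 + x) = (146 + 1)/(38118 - 5/46631) = 147/(1777480453/46631) = 147*(46631/1777480453) = 979251/253925779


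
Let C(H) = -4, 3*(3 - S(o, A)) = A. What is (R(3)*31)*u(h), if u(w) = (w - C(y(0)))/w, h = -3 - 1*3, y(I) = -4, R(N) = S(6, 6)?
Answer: 31/3 ≈ 10.333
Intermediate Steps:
S(o, A) = 3 - A/3
R(N) = 1 (R(N) = 3 - ⅓*6 = 3 - 2 = 1)
h = -6 (h = -3 - 3 = -6)
u(w) = (4 + w)/w (u(w) = (w - 1*(-4))/w = (w + 4)/w = (4 + w)/w)
(R(3)*31)*u(h) = (1*31)*((4 - 6)/(-6)) = 31*(-⅙*(-2)) = 31*(⅓) = 31/3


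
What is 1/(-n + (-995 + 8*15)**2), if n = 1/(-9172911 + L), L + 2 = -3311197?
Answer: 12484110/9558146718751 ≈ 1.3061e-6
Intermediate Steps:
L = -3311199 (L = -2 - 3311197 = -3311199)
n = -1/12484110 (n = 1/(-9172911 - 3311199) = 1/(-12484110) = -1/12484110 ≈ -8.0102e-8)
1/(-n + (-995 + 8*15)**2) = 1/(-1*(-1/12484110) + (-995 + 8*15)**2) = 1/(1/12484110 + (-995 + 120)**2) = 1/(1/12484110 + (-875)**2) = 1/(1/12484110 + 765625) = 1/(9558146718751/12484110) = 12484110/9558146718751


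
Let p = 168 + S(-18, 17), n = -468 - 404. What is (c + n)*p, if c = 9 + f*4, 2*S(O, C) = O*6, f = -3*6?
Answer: -106590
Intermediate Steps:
n = -872
f = -18
S(O, C) = 3*O (S(O, C) = (O*6)/2 = (6*O)/2 = 3*O)
c = -63 (c = 9 - 18*4 = 9 - 72 = -63)
p = 114 (p = 168 + 3*(-18) = 168 - 54 = 114)
(c + n)*p = (-63 - 872)*114 = -935*114 = -106590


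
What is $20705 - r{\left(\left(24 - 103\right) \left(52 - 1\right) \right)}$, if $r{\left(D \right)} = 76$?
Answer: $20629$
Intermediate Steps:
$20705 - r{\left(\left(24 - 103\right) \left(52 - 1\right) \right)} = 20705 - 76 = 20629$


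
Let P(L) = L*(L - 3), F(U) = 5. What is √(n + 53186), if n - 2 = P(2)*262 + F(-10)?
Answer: √52669 ≈ 229.50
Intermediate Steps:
P(L) = L*(-3 + L)
n = -517 (n = 2 + ((2*(-3 + 2))*262 + 5) = 2 + ((2*(-1))*262 + 5) = 2 + (-2*262 + 5) = 2 + (-524 + 5) = 2 - 519 = -517)
√(n + 53186) = √(-517 + 53186) = √52669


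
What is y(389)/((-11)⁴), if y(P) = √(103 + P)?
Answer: 2*√123/14641 ≈ 0.0015150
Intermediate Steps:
y(389)/((-11)⁴) = √(103 + 389)/((-11)⁴) = √492/14641 = (2*√123)*(1/14641) = 2*√123/14641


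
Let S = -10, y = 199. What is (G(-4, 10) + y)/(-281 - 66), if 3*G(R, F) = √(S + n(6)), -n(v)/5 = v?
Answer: -199/347 - 2*I*√10/1041 ≈ -0.57349 - 0.0060755*I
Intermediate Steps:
n(v) = -5*v
G(R, F) = 2*I*√10/3 (G(R, F) = √(-10 - 5*6)/3 = √(-10 - 30)/3 = √(-40)/3 = (2*I*√10)/3 = 2*I*√10/3)
(G(-4, 10) + y)/(-281 - 66) = (2*I*√10/3 + 199)/(-281 - 66) = (199 + 2*I*√10/3)/(-347) = (199 + 2*I*√10/3)*(-1/347) = -199/347 - 2*I*√10/1041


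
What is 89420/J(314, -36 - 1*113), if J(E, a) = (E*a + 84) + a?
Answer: -89420/46851 ≈ -1.9086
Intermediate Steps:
J(E, a) = 84 + a + E*a (J(E, a) = (84 + E*a) + a = 84 + a + E*a)
89420/J(314, -36 - 1*113) = 89420/(84 + (-36 - 1*113) + 314*(-36 - 1*113)) = 89420/(84 + (-36 - 113) + 314*(-36 - 113)) = 89420/(84 - 149 + 314*(-149)) = 89420/(84 - 149 - 46786) = 89420/(-46851) = 89420*(-1/46851) = -89420/46851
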